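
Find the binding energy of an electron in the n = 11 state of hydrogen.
0.112444 eV

The ionization energy is the energy needed to remove the electron completely (n → ∞).

For hydrogen, E_n = -13.6057 eV / n².

At n = 11: E_11 = -13.6057 / 11² = -0.112443802 eV
At n = ∞: E_∞ = 0 eV

Ionization energy = E_∞ - E_11 = 0 - (-0.112443802) = 0.112443802 eV
Ionization energy ≈ 0.112444 eV

This is also called the binding energy of the electron in state n = 11.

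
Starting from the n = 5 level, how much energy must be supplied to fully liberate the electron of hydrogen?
0.54423 eV

The ionization energy is the energy needed to remove the electron completely (n → ∞).

For hydrogen, E_n = -13.6057 eV / n².

At n = 5: E_5 = -13.6057 / 5² = -0.54422800 eV
At n = ∞: E_∞ = 0 eV

Ionization energy = E_∞ - E_5 = 0 - (-0.54422800) = 0.54422800 eV
Ionization energy ≈ 0.54423 eV

This is also called the binding energy of the electron in state n = 5.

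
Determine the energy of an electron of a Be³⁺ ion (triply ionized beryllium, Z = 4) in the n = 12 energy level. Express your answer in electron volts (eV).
-1.5117 eV

The energy levels of a hydrogen-like atom are given by:
E_n = -13.6057 Z² / n² eV  (with Z = 4 for Be³⁺)

For n = 12:
E_12 = -13.6057 × 4² / 12²
E_12 = -13.6057 × 16 / 144
E_12 = -1.5117 eV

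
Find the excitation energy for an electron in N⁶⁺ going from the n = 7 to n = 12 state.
8.98 eV

The energy levels of a hydrogen-like atom are E_n = -13.6057 Z² eV / n².

Energy at n = 7: E_7 = -13.6057 × 7² / 7² = -13.60570 eV
Energy at n = 12: E_12 = -13.6057 × 7² / 12² = -4.62972 eV

The excitation energy is the difference:
ΔE = E_12 - E_7
ΔE = -4.62972 - (-13.60570)
ΔE = 8.98 eV

Since this is positive, energy must be absorbed (photon absorption).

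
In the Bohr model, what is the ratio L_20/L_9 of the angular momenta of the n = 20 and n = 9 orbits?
2.222222

In the Bohr model, L_n = nℏ, so the ratio is purely the ratio of quantum numbers:

L_20/L_9 = 20ℏ / 9ℏ = 20/9 = 2.222222

The angular momentum scales linearly with n.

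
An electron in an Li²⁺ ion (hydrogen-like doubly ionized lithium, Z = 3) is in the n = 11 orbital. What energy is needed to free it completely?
1.012 eV

The ionization energy is the energy needed to remove the electron completely (n → ∞).

For a hydrogen-like ion with Z = 3, E_n = -13.6057 Z² / n² eV.

At n = 11: E_11 = -13.6057 × 3² / 11² = -1.011994 eV
At n = ∞: E_∞ = 0 eV

Ionization energy = E_∞ - E_11 = 0 - (-1.011994) = 1.011994 eV
Ionization energy ≈ 1.012 eV

This is also called the binding energy of the electron in state n = 11.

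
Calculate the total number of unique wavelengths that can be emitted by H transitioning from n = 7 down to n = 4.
6

The electron can occupy levels n = 4, 5, ..., 7 during de-excitation — that is m = 7 - 4 + 1 = 4 distinct levels.

The number of distinct spectral lines equals the number of ways to choose 2 of these m levels (each pair gives one possible emission transition):

Number of lines = m(m-1)/2 = 4×3/2 = 6

These correspond to all possible transitions between the 4 levels:
7 → 6, 7 → 5, 7 → 4, 6 → 5, 6 → 4, 5 → 4

Each transition produces a photon with a unique energy (and thus wavelength). This count does not depend on Z.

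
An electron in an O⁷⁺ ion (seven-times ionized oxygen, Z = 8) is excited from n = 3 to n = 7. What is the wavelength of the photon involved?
15.70 nm

First, find the transition energy using E_n = -13.6057 Z² / n² eV:
E_3 = -13.6057 × 8² / 3² = -96.7516 eV
E_7 = -13.6057 × 8² / 7² = -17.7707 eV

Photon energy: |ΔE| = |E_7 - E_3| = 78.9809 eV

Convert to wavelength using E = hc/λ with hc = 1239.84 eV·nm:
λ = hc/E = 1239.84 eV·nm / 78.9809 eV
λ = 15.70 nm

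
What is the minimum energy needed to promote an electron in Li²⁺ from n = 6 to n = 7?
0.902419 eV

The energy levels of a hydrogen-like atom are E_n = -13.6057 Z² eV / n².

Energy at n = 6: E_6 = -13.6057 × 3² / 6² = -3.401425000 eV
Energy at n = 7: E_7 = -13.6057 × 3² / 7² = -2.499006122 eV

The excitation energy is the difference:
ΔE = E_7 - E_6
ΔE = -2.499006122 - (-3.401425000)
ΔE = 0.902419 eV

Since this is positive, energy must be absorbed (photon absorption).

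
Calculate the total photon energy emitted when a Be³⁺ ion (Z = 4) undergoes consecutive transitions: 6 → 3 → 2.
48.3758 eV

The energy levels of Be³⁺ are E_n = -13.6057 × 4² / n² eV.

First transition (6 → 3):
ΔE₁ = |E_3 - E_6|
ΔE₁ = |-24.1879111111 - (-6.0469777778)| = 18.1409333 eV

Second transition (3 → 2):
ΔE₂ = |E_2 - E_3|
ΔE₂ = |-54.4228000000 - (-24.1879111111)| = 30.2348889 eV

Total energy released:
E_total = ΔE₁ + ΔE₂ = 18.1409333 + 30.2348889 = 48.3758 eV

Note: This equals the direct transition 6 → 2: 48.3758 eV ✓
Energy is conserved regardless of the path taken.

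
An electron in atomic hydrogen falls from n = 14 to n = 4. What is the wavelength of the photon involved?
1587.62636 nm

First, find the transition energy using E_n = -13.6057 / n² eV:
E_14 = -13.6057 / 14² = -0.06941683673 eV
E_4 = -13.6057 / 4² = -0.85035625000 eV

Photon energy: |ΔE| = |E_4 - E_14| = 0.78093941327 eV

Convert to wavelength using E = hc/λ with hc = 1239.84 eV·nm:
λ = hc/E = 1239.84 eV·nm / 0.78093941327 eV
λ = 1587.62636 nm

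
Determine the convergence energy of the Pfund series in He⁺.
2.177 eV

The series limit corresponds to the transition from n = ∞ to n = 5.
This is the highest energy (shortest wavelength) transition in the Pfund series.

E_∞ = 0 eV
E_5 = -13.6057 × 2² / 5² = -2.177 eV

Energy at series limit:
ΔE = E_∞ - E_5 = 0 - (-2.177) = 2.177 eV

This energy equals the ionization energy from the n = 5 state of He⁺.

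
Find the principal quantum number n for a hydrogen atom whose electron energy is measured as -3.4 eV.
n = 2

The exact energy levels follow E_n = -13.6057 eV / n².

The measured value (-3.4 eV) is reported to only 2 significant figures, so we must test candidate n values and see which one matches to that precision.

Candidate energies:
  n = 1:  E = -13.6057/1² = -13.60570 eV
  n = 2:  E = -13.6057/2² = -3.40143 eV  ← matches
  n = 3:  E = -13.6057/3² = -1.51174 eV
  n = 4:  E = -13.6057/4² = -0.85036 eV

Checking against the measurement of -3.4 eV (2 sig figs), only n = 2 agrees:
E_2 = -3.40143 eV, which rounds to -3.4 eV ✓

Therefore n = 2.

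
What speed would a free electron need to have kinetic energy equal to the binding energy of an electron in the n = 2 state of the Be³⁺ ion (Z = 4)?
4.3754e+06 m/s (or 1.459471% of c)

The binding energy at n = 2 for Be³⁺ is:
E_2 = -13.6057 × 4²/2² = -54.42280000 eV
|E_2| = 54.42280000 eV

Convert to Joules:
KE = 54.42280000 eV × (1.602177 × 10⁻¹⁹ J/eV) = 8.719496e-18 J

Using KE = ½mv²:
v = √(2·KE/m_e)
v = √(2 × 8.719496e-18 J / 9.10938 × 10⁻³¹ kg)
v = 4.3754e+06 m/s

This is approximately 1.459471% the speed of light.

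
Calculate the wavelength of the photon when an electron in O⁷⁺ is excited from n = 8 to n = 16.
121.502018 nm

First, find the transition energy using E_n = -13.6057 Z² / n² eV:
E_8 = -13.6057 × 8² / 8² = -13.605700000 eV
E_16 = -13.6057 × 8² / 16² = -3.401425000 eV

Photon energy: |ΔE| = |E_16 - E_8| = 10.204275000 eV

Convert to wavelength using E = hc/λ with hc = 1239.84 eV·nm:
λ = hc/E = 1239.84 eV·nm / 10.204275000 eV
λ = 121.502018 nm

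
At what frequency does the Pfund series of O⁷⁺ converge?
8.4220e+15 Hz

The series limit corresponds to the transition from n = ∞ to n = 5.
This is the highest energy (shortest wavelength) transition in the Pfund series.

E_∞ = 0 eV
E_5 = -13.6057 × 8² / 5² = -34.830592 eV

Energy at series limit:
ΔE = E_∞ - E_5 = 0 - (-34.830592) = 34.830592 eV
E = 34.830592 eV × (1.602177 × 10⁻¹⁹ J/eV) = 5.580477e-18 J
f = E/h = 5.580477e-18 J / (6.62607 × 10⁻³⁴ J·s) = 8.4220e+15 Hz

This energy equals the ionization energy from the n = 5 state of O⁷⁺.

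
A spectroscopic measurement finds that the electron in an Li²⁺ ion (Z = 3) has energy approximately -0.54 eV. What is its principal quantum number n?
n = 15

The exact energy levels follow E_n = -13.6057 Z² / n² eV with Z = 3.

The measured value (-0.54 eV) is reported to only 2 significant figures, so we must test candidate n values and see which one matches to that precision.

Candidate energies:
  n = 13:  E = -13.6057 × 3² / 13² = -0.72456 eV
  n = 14:  E = -13.6057 × 3² / 14² = -0.62475 eV
  n = 15:  E = -13.6057 × 3² / 15² = -0.54423 eV  ← matches
  n = 16:  E = -13.6057 × 3² / 16² = -0.47833 eV
  n = 17:  E = -13.6057 × 3² / 17² = -0.42371 eV

Checking against the measurement of -0.54 eV (2 sig figs), only n = 15 agrees:
E_15 = -0.54423 eV, which rounds to -0.54 eV ✓

Therefore n = 15.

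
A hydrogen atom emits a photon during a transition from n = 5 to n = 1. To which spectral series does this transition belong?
Lyman series

The spectral series in hydrogen are named based on the final (lower) energy level:
- Lyman series: n_final = 1 (ultraviolet)
- Balmer series: n_final = 2 (visible/near-UV)
- Paschen series: n_final = 3 (infrared)
- Brackett series: n_final = 4 (infrared)
- Pfund series: n_final = 5 (far infrared)

Since this transition ends at n = 1, it belongs to the Lyman series.

For reference, this 5 → 1 line has photon energy
ΔE = 13.6057 eV × (1/1² - 1/5²) = 13.06147200 eV,
corresponding to wavelength λ = hc/ΔE = 1239.84 eV·nm / 13.06147200 eV = 94.923451 nm in the ultraviolet region.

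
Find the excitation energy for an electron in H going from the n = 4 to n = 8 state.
0.638 eV

The energy levels of a hydrogen-like atom are E_n = -13.6057 eV / n².

Energy at n = 4: E_4 = -13.6057 / 4² = -0.850356 eV
Energy at n = 8: E_8 = -13.6057 / 8² = -0.212589 eV

The excitation energy is the difference:
ΔE = E_8 - E_4
ΔE = -0.212589 - (-0.850356)
ΔE = 0.638 eV

Since this is positive, energy must be absorbed (photon absorption).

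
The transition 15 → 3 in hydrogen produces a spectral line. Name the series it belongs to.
Paschen series

The spectral series in hydrogen are named based on the final (lower) energy level:
- Lyman series: n_final = 1 (ultraviolet)
- Balmer series: n_final = 2 (visible/near-UV)
- Paschen series: n_final = 3 (infrared)
- Brackett series: n_final = 4 (infrared)
- Pfund series: n_final = 5 (far infrared)

Since this transition ends at n = 3, it belongs to the Paschen series.

For reference, this 15 → 3 line has photon energy
ΔE = 13.6057 eV × (1/3² - 1/15²) = 1.4512746667 eV,
corresponding to wavelength λ = hc/ΔE = 1239.84 eV·nm / 1.4512746667 eV = 854.311061 nm in the infrared region.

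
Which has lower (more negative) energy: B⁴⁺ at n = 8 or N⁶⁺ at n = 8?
N⁶⁺ at n = 8 (E = -10.42 eV)

Using E_n = -13.6057 Z² / n² eV:

B⁴⁺ (Z = 5) at n = 8:
E = -13.6057 × 5² / 8² = -13.6057 × 25 / 64 = -5.31473 eV

N⁶⁺ (Z = 7) at n = 8:
E = -13.6057 × 7² / 8² = -13.6057 × 49 / 64 = -10.41686 eV

Since -10.41686 eV < -5.31473 eV,
N⁶⁺ at n = 8 is more tightly bound (requires more energy to ionize).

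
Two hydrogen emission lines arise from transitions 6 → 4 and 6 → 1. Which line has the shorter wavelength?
6 → 1

Calculate the energy for each transition:

Transition 6 → 4:
ΔE₁ = |E_4 - E_6| = |-13.6057/4² - (-13.6057/6²)|
ΔE₁ = |-0.850356250000 - (-0.377936111111)| = 0.472420139 eV

Transition 6 → 1:
ΔE₂ = |E_1 - E_6| = |-13.6057/1² - (-13.6057/6²)|
ΔE₂ = |-13.605700000000 - (-0.377936111111)| = 13.227763889 eV

Since 13.227763889 eV > 0.472420139 eV, the transition 6 → 1 emits the more energetic photon.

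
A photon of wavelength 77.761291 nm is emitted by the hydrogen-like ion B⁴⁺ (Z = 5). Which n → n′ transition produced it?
n = 8 → n = 4

First, find the photon energy from the wavelength (hc = 1239.84 eV·nm):
E = hc/λ = 1239.84 eV·nm / 77.761291 nm = 15.944180 eV

The energy levels of B⁴⁺ satisfy E_n = -13.6057 × 5² / n² eV, so an emission n_i → n_f releases
ΔE = 13.6057 × 5² × (1/n_f² − 1/n_i²) eV.

Setting ΔE equal to the photon energy:
1/n_f² − 1/n_i² = 15.944180 / (13.6057 × 5²) = 0.046875001

Since 1/n_i² must be positive, we need 1/n_f² > 0.046875001, i.e. n_f ≤ 4. For each allowed n_f, solve n_i = (1/n_f² − 0.046875001)^(−1/2) and check whether it is a whole number:
  n_f = 1: 1/n_i² = 1.000000000 − 0.046875001 = 0.953124999 → n_i = 1.024  (not an integer) ✗
  n_f = 2: 1/n_i² = 0.250000000 − 0.046875001 = 0.203124999 → n_i = 2.219  (not an integer) ✗
  n_f = 3: 1/n_i² = 0.111111111 − 0.046875001 = 0.064236110 → n_i = 3.946  (not an integer) ✗
  n_f = 4: 1/n_i² = 0.062500000 − 0.046875001 = 0.015624999 → n_i = 8.000  → integer, n_i = 8 ✓

Only n_f = 4 gives an integer upper level, n_i = 8.

The transition is from n = 8 to n = 4 (emission).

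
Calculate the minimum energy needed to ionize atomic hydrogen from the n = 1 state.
13.606 eV

The ionization energy is the energy needed to remove the electron completely (n → ∞).

For hydrogen, E_n = -13.6057 eV / n².

At n = 1: E_1 = -13.6057 / 1² = -13.605700 eV
At n = ∞: E_∞ = 0 eV

Ionization energy = E_∞ - E_1 = 0 - (-13.605700) = 13.605700 eV
Ionization energy ≈ 13.606 eV

This is also called the binding energy of the electron in state n = 1.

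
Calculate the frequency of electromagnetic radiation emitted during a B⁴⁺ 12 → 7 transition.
1.10734e+15 Hz

First, find the transition energy:
E_12 = -13.6057 × 5² / 12² = -2.36210069 eV
E_7 = -13.6057 × 5² / 7² = -6.94168367 eV
|ΔE| = |E_7 - E_12| = 4.57958298 eV

Convert to Joules: E = 4.57958298 eV × (1.602177 × 10⁻¹⁹ J/eV) = 7.3373025e-19 J

Using E = hf:
f = E/h = 7.3373025e-19 J / (6.62607 × 10⁻³⁴ J·s)
f = 1.10734e+15 Hz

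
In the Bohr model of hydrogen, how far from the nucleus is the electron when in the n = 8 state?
3.38673 nm (or 33.86734 Å)

The Bohr radius formula is:
r_n = n² a₀ / Z

where a₀ = 0.05291772 nm is the Bohr radius.

For H (Z = 1) at n = 8:
r_8 = 8² × 0.05291772 nm / 1
r_8 = 64 × 0.05291772 nm / 1
r_8 = 3.386734 nm / 1
r_8 = 3.38673 nm

The electron orbits at approximately 3.38673 nm from the nucleus.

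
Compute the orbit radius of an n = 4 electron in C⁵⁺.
0.1411 nm (or 1.4111 Å)

The Bohr radius formula is:
r_n = n² a₀ / Z

where a₀ = 0.0529177 nm is the Bohr radius.

For C⁵⁺ (Z = 6) at n = 4:
r_4 = 4² × 0.0529177 nm / 6
r_4 = 16 × 0.0529177 nm / 6
r_4 = 0.84668 nm / 6
r_4 = 0.1411 nm

The electron orbits at approximately 0.1411 nm from the nucleus.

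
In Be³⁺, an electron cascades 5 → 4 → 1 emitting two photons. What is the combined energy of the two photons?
208.983552 eV

The energy levels of Be³⁺ are E_n = -13.6057 × 4² / n² eV.

First transition (5 → 4):
ΔE₁ = |E_4 - E_5|
ΔE₁ = |-13.605700000000 - (-8.707648000000)| = 4.898052000 eV

Second transition (4 → 1):
ΔE₂ = |E_1 - E_4|
ΔE₂ = |-217.691200000000 - (-13.605700000000)| = 204.085500000 eV

Total energy released:
E_total = ΔE₁ + ΔE₂ = 4.898052000 + 204.085500000 = 208.983552 eV

Note: This equals the direct transition 5 → 1: 208.983552 eV ✓
Energy is conserved regardless of the path taken.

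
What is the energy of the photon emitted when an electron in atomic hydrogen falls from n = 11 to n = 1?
13.49326 eV

The energy levels are E_n = -13.6057 eV / n².

Energy at n = 11: E_11 = -13.6057 / 11² = -0.11244380 eV
Energy at n = 1: E_1 = -13.6057 / 1² = -13.60570000 eV

For emission (electron falling to lower state), the photon energy is:
E_photon = E_11 - E_1 = |-0.11244380 - (-13.60570000)|
E_photon = 13.49326 eV

This energy is carried away by the emitted photon.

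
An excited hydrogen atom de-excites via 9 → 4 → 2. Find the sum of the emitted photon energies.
3.2335 eV

The energy levels of hydrogen are E_n = -13.6057 / n² eV.

First transition (9 → 4):
ΔE₁ = |E_4 - E_9|
ΔE₁ = |-0.8503562500 - (-0.1679716049)| = 0.6823846 eV

Second transition (4 → 2):
ΔE₂ = |E_2 - E_4|
ΔE₂ = |-3.4014250000 - (-0.8503562500)| = 2.5510688 eV

Total energy released:
E_total = ΔE₁ + ΔE₂ = 0.6823846 + 2.5510688 = 3.2335 eV

Note: This equals the direct transition 9 → 2: 3.2335 eV ✓
Energy is conserved regardless of the path taken.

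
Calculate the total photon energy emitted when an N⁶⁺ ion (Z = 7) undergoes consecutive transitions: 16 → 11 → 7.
11.001 eV

The energy levels of N⁶⁺ are E_n = -13.6057 × 7² / n² eV.

First transition (16 → 11):
ΔE₁ = |E_11 - E_16|
ΔE₁ = |-5.509746281 - (-2.604216016)| = 2.905530 eV

Second transition (11 → 7):
ΔE₂ = |E_7 - E_11|
ΔE₂ = |-13.605700000 - (-5.509746281)| = 8.095954 eV

Total energy released:
E_total = ΔE₁ + ΔE₂ = 2.905530 + 8.095954 = 11.001 eV

Note: This equals the direct transition 16 → 7: 11.001 eV ✓
Energy is conserved regardless of the path taken.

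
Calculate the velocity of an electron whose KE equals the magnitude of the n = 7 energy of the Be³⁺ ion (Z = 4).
1.25011e+06 m/s (or 0.416992% of c)

The binding energy at n = 7 for Be³⁺ is:
E_7 = -13.6057 × 4²/7² = -4.44267755 eV
|E_7| = 4.44267755 eV

Convert to Joules:
KE = 4.44267755 eV × (1.602177 × 10⁻¹⁹ J/eV) = 7.1179558e-19 J

Using KE = ½mv²:
v = √(2·KE/m_e)
v = √(2 × 7.1179558e-19 J / 9.10938 × 10⁻³¹ kg)
v = 1.25011e+06 m/s

This is approximately 0.416992% the speed of light.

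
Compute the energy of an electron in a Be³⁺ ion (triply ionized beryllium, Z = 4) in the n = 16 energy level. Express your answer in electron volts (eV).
-0.850 eV

The energy levels of a hydrogen-like atom are given by:
E_n = -13.6057 Z² / n² eV  (with Z = 4 for Be³⁺)

For n = 16:
E_16 = -13.6057 × 4² / 16²
E_16 = -13.6057 × 16 / 256
E_16 = -0.850 eV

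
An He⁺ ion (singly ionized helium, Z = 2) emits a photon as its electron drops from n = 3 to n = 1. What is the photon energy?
48.3758 eV

The energy levels are E_n = -13.6057 Z² eV / n².

Energy at n = 3: E_3 = -13.6057 × 2² / 3² = -6.0469778 eV
Energy at n = 1: E_1 = -13.6057 × 2² / 1² = -54.4228000 eV

For emission (electron falling to lower state), the photon energy is:
E_photon = E_3 - E_1 = |-6.0469778 - (-54.4228000)|
E_photon = 48.3758 eV

This energy is carried away by the emitted photon.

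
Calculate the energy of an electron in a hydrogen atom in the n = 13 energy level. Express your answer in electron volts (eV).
-0.08051 eV

The energy levels of a hydrogen-like atom are given by:
E_n = -13.6057 eV / n²

For n = 13:
E_13 = -13.6057 eV / 13²
E_13 = -13.6057 eV / 169
E_13 = -0.08051 eV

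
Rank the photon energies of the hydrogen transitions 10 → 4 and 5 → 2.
5 → 2

Calculate the energy for each transition:

Transition 10 → 4:
ΔE₁ = |E_4 - E_10| = |-13.6057/4² - (-13.6057/10²)|
ΔE₁ = |-0.8503562500 - (-0.1360570000)| = 0.7142993 eV

Transition 5 → 2:
ΔE₂ = |E_2 - E_5| = |-13.6057/2² - (-13.6057/5²)|
ΔE₂ = |-3.4014250000 - (-0.5442280000)| = 2.8571970 eV

Since 2.8571970 eV > 0.7142993 eV, the transition 5 → 2 emits the more energetic photon.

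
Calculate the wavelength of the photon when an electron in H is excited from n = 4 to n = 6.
2624.444 nm

First, find the transition energy using E_n = -13.6057 / n² eV:
E_4 = -13.6057 / 4² = -0.850356250 eV
E_6 = -13.6057 / 6² = -0.377936111 eV

Photon energy: |ΔE| = |E_6 - E_4| = 0.472420139 eV

Convert to wavelength using E = hc/λ with hc = 1239.84 eV·nm:
λ = hc/E = 1239.84 eV·nm / 0.472420139 eV
λ = 2624.444 nm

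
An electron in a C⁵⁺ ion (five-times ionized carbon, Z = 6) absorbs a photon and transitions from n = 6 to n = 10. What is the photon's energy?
8.70765 eV

The energy levels of a hydrogen-like atom are E_n = -13.6057 Z² eV / n².

Energy at n = 6: E_6 = -13.6057 × 6² / 6² = -13.60570000 eV
Energy at n = 10: E_10 = -13.6057 × 6² / 10² = -4.89805200 eV

The excitation energy is the difference:
ΔE = E_10 - E_6
ΔE = -4.89805200 - (-13.60570000)
ΔE = 8.70765 eV

Since this is positive, energy must be absorbed (photon absorption).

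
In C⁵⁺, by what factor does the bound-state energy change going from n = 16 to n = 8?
4.0000

Using E_n = -13.6057 Z² / n² eV with Z = 6:

E_8 = -13.6057 × 6² / 8² = -489.8052 / 64 = -7.6532062500 eV
E_16 = -13.6057 × 6² / 16² = -489.8052 / 256 = -1.9133015625 eV

The ratio is:
E_8/E_16 = (-7.6532062500) / (-1.9133015625)
E_8/E_16 = (-489.8052/64) / (-489.8052/256)
E_8/E_16 = 256/64
E_8/E_16 = 4.0000
(Note: the Z² factors cancel in the ratio.)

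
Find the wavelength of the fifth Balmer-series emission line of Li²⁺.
44.100732 nm

The lines of a series are numbered from the longest wavelength (smallest ΔE) outward; the fifth line is the transition from n = n_f + 5 to n_f.
The Balmer series has all transitions ending at n_f = 2.

For Li²⁺ (Z = 3), the fifth line (ε-line) is the jump from n = 7 to n = 2:
E_7 = -13.6057 × 3² / 7² = -2.49900612 eV
E_2 = -13.6057 × 3² / 2² = -30.61282500 eV
ΔE = E_7 - E_2 = 28.11381888 eV

λ = hc/E = 1239.84 eV·nm / 28.11381888 eV
λ = 44.100732 nm

This is the ε-line of the Balmer series in Li²⁺.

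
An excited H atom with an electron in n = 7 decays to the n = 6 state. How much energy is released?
0.10027 eV

The energy levels are E_n = -13.6057 eV / n².

Energy at n = 7: E_7 = -13.6057 / 7² = -0.27766735 eV
Energy at n = 6: E_6 = -13.6057 / 6² = -0.37793611 eV

For emission (electron falling to lower state), the photon energy is:
E_photon = E_7 - E_6 = |-0.27766735 - (-0.37793611)|
E_photon = 0.10027 eV

This energy is carried away by the emitted photon.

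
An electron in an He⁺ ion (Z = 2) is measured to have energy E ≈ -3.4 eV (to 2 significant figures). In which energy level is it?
n = 4

The exact energy levels follow E_n = -13.6057 Z² / n² eV with Z = 2.

The measured value (-3.4 eV) is reported to only 2 significant figures, so we must test candidate n values and see which one matches to that precision.

Candidate energies:
  n = 2:  E = -13.6057 × 2² / 2² = -13.60570 eV
  n = 3:  E = -13.6057 × 2² / 3² = -6.04698 eV
  n = 4:  E = -13.6057 × 2² / 4² = -3.40143 eV  ← matches
  n = 5:  E = -13.6057 × 2² / 5² = -2.17691 eV
  n = 6:  E = -13.6057 × 2² / 6² = -1.51174 eV

Checking against the measurement of -3.4 eV (2 sig figs), only n = 4 agrees:
E_4 = -3.40143 eV, which rounds to -3.4 eV ✓

Therefore n = 4.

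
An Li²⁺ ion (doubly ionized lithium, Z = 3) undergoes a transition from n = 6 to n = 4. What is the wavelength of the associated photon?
291.60 nm

First, find the transition energy using E_n = -13.6057 Z² / n² eV:
E_6 = -13.6057 × 3² / 6² = -3.401425 eV
E_4 = -13.6057 × 3² / 4² = -7.653206 eV

Photon energy: |ΔE| = |E_4 - E_6| = 4.251781 eV

Convert to wavelength using E = hc/λ with hc = 1239.84 eV·nm:
λ = hc/E = 1239.84 eV·nm / 4.251781 eV
λ = 291.60 nm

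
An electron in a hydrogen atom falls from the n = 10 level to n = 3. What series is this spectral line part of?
Paschen series

The spectral series in hydrogen are named based on the final (lower) energy level:
- Lyman series: n_final = 1 (ultraviolet)
- Balmer series: n_final = 2 (visible/near-UV)
- Paschen series: n_final = 3 (infrared)
- Brackett series: n_final = 4 (infrared)
- Pfund series: n_final = 5 (far infrared)

Since this transition ends at n = 3, it belongs to the Paschen series.

For reference, this 10 → 3 line has photon energy
ΔE = 13.6057 eV × (1/3² - 1/10²) = 1.37568744 eV,
corresponding to wavelength λ = hc/ΔE = 1239.84 eV·nm / 1.37568744 eV = 901.2512 nm in the infrared region.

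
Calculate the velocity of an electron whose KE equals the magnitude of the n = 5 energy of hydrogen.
4.375e+05 m/s (or 0.146% of c)

The binding energy at n = 5 for hydrogen is:
E_5 = -13.6057/5² = -0.5442280 eV
|E_5| = 0.5442280 eV

Convert to Joules:
KE = 0.5442280 eV × (1.602177 × 10⁻¹⁹ J/eV) = 8.71950e-20 J

Using KE = ½mv²:
v = √(2·KE/m_e)
v = √(2 × 8.71950e-20 J / 9.10938 × 10⁻³¹ kg)
v = 4.375e+05 m/s

This is approximately 0.146% the speed of light.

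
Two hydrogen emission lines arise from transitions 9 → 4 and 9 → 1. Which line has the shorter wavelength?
9 → 1

Calculate the energy for each transition:

Transition 9 → 4:
ΔE₁ = |E_4 - E_9| = |-13.6057/4² - (-13.6057/9²)|
ΔE₁ = |-0.85035625000 - (-0.16797160494)| = 0.68238465 eV

Transition 9 → 1:
ΔE₂ = |E_1 - E_9| = |-13.6057/1² - (-13.6057/9²)|
ΔE₂ = |-13.60570000000 - (-0.16797160494)| = 13.43772840 eV

Since 13.43772840 eV > 0.68238465 eV, the transition 9 → 1 emits the more energetic photon.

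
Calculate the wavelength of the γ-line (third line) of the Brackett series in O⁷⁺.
33.827266 nm

The lines of a series are numbered from the longest wavelength (smallest ΔE) outward; the third line is the transition from n = n_f + 3 to n_f.
The Brackett series has all transitions ending at n_f = 4.

For O⁷⁺ (Z = 8), the third line (γ-line) is the jump from n = 7 to n = 4:
E_7 = -13.6057 × 8² / 7² = -17.77071020 eV
E_4 = -13.6057 × 8² / 4² = -54.42280000 eV
ΔE = E_7 - E_4 = 36.65208980 eV

λ = hc/E = 1239.84 eV·nm / 36.65208980 eV
λ = 33.827266 nm

This is the γ-line of the Brackett series in O⁷⁺.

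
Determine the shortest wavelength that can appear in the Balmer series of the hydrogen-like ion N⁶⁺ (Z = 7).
7.4389 nm

The series limit corresponds to the transition from n = ∞ to n = 2.
This is the highest energy (shortest wavelength) transition in the Balmer series.

E_∞ = 0 eV
E_2 = -13.6057 × 7² / 2² = -166.669825 eV

Energy at series limit:
ΔE = E_∞ - E_2 = 0 - (-166.669825) = 166.669825 eV
λ = hc/E = 1239.84 eV·nm / 166.669825 eV = 7.4389 nm

This energy equals the ionization energy from the n = 2 state of N⁶⁺.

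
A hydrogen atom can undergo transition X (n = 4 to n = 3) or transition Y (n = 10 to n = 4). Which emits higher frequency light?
10 → 4

Calculate the energy for each transition:

Transition 4 → 3:
ΔE₁ = |E_3 - E_4| = |-13.6057/3² - (-13.6057/4²)|
ΔE₁ = |-1.511744444 - (-0.850356250)| = 0.661388 eV

Transition 10 → 4:
ΔE₂ = |E_4 - E_10| = |-13.6057/4² - (-13.6057/10²)|
ΔE₂ = |-0.850356250 - (-0.136057000)| = 0.714299 eV

Since 0.714299 eV > 0.661388 eV, the transition 10 → 4 emits the more energetic photon.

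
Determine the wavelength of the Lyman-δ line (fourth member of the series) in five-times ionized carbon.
2.636763 nm

The lines of a series are numbered from the longest wavelength (smallest ΔE) outward; the fourth line is the transition from n = n_f + 4 to n_f.
The Lyman series has all transitions ending at n_f = 1.

For C⁵⁺ (Z = 6), the fourth line (δ-line) is the jump from n = 5 to n = 1:
E_5 = -13.6057 × 6² / 5² = -19.59220800 eV
E_1 = -13.6057 × 6² / 1² = -489.80520000 eV
ΔE = E_5 - E_1 = 470.21299200 eV

λ = hc/E = 1239.84 eV·nm / 470.21299200 eV
λ = 2.636763 nm

This is the δ-line of the Lyman series in C⁵⁺.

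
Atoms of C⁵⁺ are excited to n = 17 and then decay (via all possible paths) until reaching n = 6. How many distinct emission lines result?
66

The electron can occupy levels n = 6, 7, ..., 17 during de-excitation — that is m = 17 - 6 + 1 = 12 distinct levels.

The number of distinct spectral lines equals the number of ways to choose 2 of these m levels (each pair gives one possible emission transition):

Number of lines = m(m-1)/2 = 12×11/2 = 66

These correspond to all possible transitions between the 12 levels:
17 → 16, 17 → 15, 17 → 14, 17 → 13, 17 → 12, 17 → 11, 17 → 10, 17 → 9...

Each transition produces a photon with a unique energy (and thus wavelength). This count does not depend on Z.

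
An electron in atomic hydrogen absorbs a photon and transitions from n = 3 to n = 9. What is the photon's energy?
1.34 eV

The energy levels of a hydrogen-like atom are E_n = -13.6057 eV / n².

Energy at n = 3: E_3 = -13.6057 / 3² = -1.51174 eV
Energy at n = 9: E_9 = -13.6057 / 9² = -0.16797 eV

The excitation energy is the difference:
ΔE = E_9 - E_3
ΔE = -0.16797 - (-1.51174)
ΔE = 1.34 eV

Since this is positive, energy must be absorbed (photon absorption).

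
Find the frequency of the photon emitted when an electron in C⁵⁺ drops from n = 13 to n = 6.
2.589e+15 Hz

First, find the transition energy:
E_13 = -13.6057 × 6² / 13² = -2.89826 eV
E_6 = -13.6057 × 6² / 6² = -13.60570 eV
|ΔE| = |E_6 - E_13| = 10.70744 eV

Convert to Joules: E = 10.70744 eV × (1.602177 × 10⁻¹⁹ J/eV) = 1.71552e-18 J

Using E = hf:
f = E/h = 1.71552e-18 J / (6.62607 × 10⁻³⁴ J·s)
f = 2.589e+15 Hz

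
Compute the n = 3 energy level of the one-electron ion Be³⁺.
-24.1879 eV

For hydrogen-like ions, the energy levels scale with Z²:
E_n = -13.6057 Z² / n² eV

For Be³⁺ (Z = 4) at n = 3:
E_3 = -13.6057 × 4² / 3²
E_3 = -13.6057 × 16 / 9
E_3 = -217.6912 / 9
E_3 = -24.1879 eV

The energy is 16 times more negative than hydrogen at the same n due to the stronger nuclear charge.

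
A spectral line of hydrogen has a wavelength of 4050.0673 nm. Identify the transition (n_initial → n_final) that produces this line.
n = 5 → n = 4

First, find the photon energy from the wavelength (hc = 1239.84 eV·nm):
E = hc/λ = 1239.84 eV·nm / 4050.0673 nm = 0.30612825 eV

The energy levels of hydrogen satisfy E_n = -13.6057 / n² eV, so an emission n_i → n_f releases
ΔE = 13.6057 × (1/n_f² − 1/n_i²) eV.

Setting ΔE equal to the photon energy:
1/n_f² − 1/n_i² = 0.30612825 / 13.6057 = 0.022500000

Since 1/n_i² must be positive, we need 1/n_f² > 0.022500000, i.e. n_f ≤ 6. For each allowed n_f, solve n_i = (1/n_f² − 0.022500000)^(−1/2) and check whether it is a whole number:
  n_f = 1: 1/n_i² = 1.000000000 − 0.022500000 = 0.977500000 → n_i = 1.011  (not an integer) ✗
  n_f = 2: 1/n_i² = 0.250000000 − 0.022500000 = 0.227500000 → n_i = 2.097  (not an integer) ✗
  n_f = 3: 1/n_i² = 0.111111111 − 0.022500000 = 0.088611111 → n_i = 3.359  (not an integer) ✗
  n_f = 4: 1/n_i² = 0.062500000 − 0.022500000 = 0.040000000 → n_i = 5.000  → integer, n_i = 5 ✓
  n_f = 5: 1/n_i² = 0.040000000 − 0.022500000 = 0.017500000 → n_i = 7.559  (not an integer) ✗
  n_f = 6: 1/n_i² = 0.027777778 − 0.022500000 = 0.005277778 → n_i = 13.765  (not an integer) ✗

Only n_f = 4 gives an integer upper level, n_i = 5.

The transition is from n = 5 to n = 4 (emission).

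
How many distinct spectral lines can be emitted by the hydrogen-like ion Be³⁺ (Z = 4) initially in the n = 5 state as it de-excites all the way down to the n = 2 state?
6

The electron can occupy levels n = 2, 3, ..., 5 during de-excitation — that is m = 5 - 2 + 1 = 4 distinct levels.

The number of distinct spectral lines equals the number of ways to choose 2 of these m levels (each pair gives one possible emission transition):

Number of lines = m(m-1)/2 = 4×3/2 = 6

These correspond to all possible transitions between the 4 levels:
5 → 4, 5 → 3, 5 → 2, 4 → 3, 4 → 2, 3 → 2

Each transition produces a photon with a unique energy (and thus wavelength). This count does not depend on Z.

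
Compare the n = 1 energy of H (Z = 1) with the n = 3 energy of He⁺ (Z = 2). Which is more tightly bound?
H at n = 1 (E = -13.6057 eV)

Using E_n = -13.6057 Z² / n² eV:

H (Z = 1) at n = 1:
E = -13.6057 × 1² / 1² = -13.6057 × 1 / 1 = -13.6057000 eV

He⁺ (Z = 2) at n = 3:
E = -13.6057 × 2² / 3² = -13.6057 × 4 / 9 = -6.0469778 eV

Since -13.6057000 eV < -6.0469778 eV,
H at n = 1 is more tightly bound (requires more energy to ionize).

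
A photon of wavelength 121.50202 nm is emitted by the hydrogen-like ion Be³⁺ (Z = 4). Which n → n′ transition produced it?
n = 8 → n = 4

First, find the photon energy from the wavelength (hc = 1239.84 eV·nm):
E = hc/λ = 1239.84 eV·nm / 121.50202 nm = 10.204275 eV

The energy levels of Be³⁺ satisfy E_n = -13.6057 × 4² / n² eV, so an emission n_i → n_f releases
ΔE = 13.6057 × 4² × (1/n_f² − 1/n_i²) eV.

Setting ΔE equal to the photon energy:
1/n_f² − 1/n_i² = 10.204275 / (13.6057 × 4²) = 0.046875000

Since 1/n_i² must be positive, we need 1/n_f² > 0.046875000, i.e. n_f ≤ 4. For each allowed n_f, solve n_i = (1/n_f² − 0.046875000)^(−1/2) and check whether it is a whole number:
  n_f = 1: 1/n_i² = 1.000000000 − 0.046875000 = 0.953125000 → n_i = 1.024  (not an integer) ✗
  n_f = 2: 1/n_i² = 0.250000000 − 0.046875000 = 0.203125000 → n_i = 2.219  (not an integer) ✗
  n_f = 3: 1/n_i² = 0.111111111 − 0.046875000 = 0.064236111 → n_i = 3.946  (not an integer) ✗
  n_f = 4: 1/n_i² = 0.062500000 − 0.046875000 = 0.015625000 → n_i = 8.000  → integer, n_i = 8 ✓

Only n_f = 4 gives an integer upper level, n_i = 8.

The transition is from n = 8 to n = 4 (emission).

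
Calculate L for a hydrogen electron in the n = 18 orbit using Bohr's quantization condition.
1.898e-33 J·s (or 18ℏ)

In the Bohr model, angular momentum is quantized:
L = nℏ

where ℏ = h/(2π) = 1.05457e-34 J·s

For n = 18:
L = 18 × 1.05457e-34 J·s
L = 1.898e-33 J·s

This can also be written as L = 18ℏ.
The angular momentum is an integer multiple of the reduced Planck constant.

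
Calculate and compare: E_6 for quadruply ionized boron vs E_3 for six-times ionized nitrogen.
N⁶⁺ at n = 3 (E = -74.075478 eV)

Using E_n = -13.6057 Z² / n² eV:

B⁴⁺ (Z = 5) at n = 6:
E = -13.6057 × 5² / 6² = -13.6057 × 25 / 36 = -9.448402778 eV

N⁶⁺ (Z = 7) at n = 3:
E = -13.6057 × 7² / 3² = -13.6057 × 49 / 9 = -74.075477778 eV

Since -74.075477778 eV < -9.448402778 eV,
N⁶⁺ at n = 3 is more tightly bound (requires more energy to ionize).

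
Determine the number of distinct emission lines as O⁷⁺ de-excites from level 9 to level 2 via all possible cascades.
28

The electron can occupy levels n = 2, 3, ..., 9 during de-excitation — that is m = 9 - 2 + 1 = 8 distinct levels.

The number of distinct spectral lines equals the number of ways to choose 2 of these m levels (each pair gives one possible emission transition):

Number of lines = m(m-1)/2 = 8×7/2 = 28

These correspond to all possible transitions between the 8 levels:
9 → 8, 9 → 7, 9 → 6, 9 → 5, 9 → 4, 9 → 3, 9 → 2, 8 → 7...

Each transition produces a photon with a unique energy (and thus wavelength). This count does not depend on Z.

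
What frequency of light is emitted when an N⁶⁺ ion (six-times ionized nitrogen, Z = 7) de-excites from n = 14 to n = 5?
5.62563e+15 Hz

First, find the transition energy:
E_14 = -13.6057 × 7² / 14² = -3.4014250 eV
E_5 = -13.6057 × 7² / 5² = -26.6671720 eV
|ΔE| = |E_5 - E_14| = 23.2657470 eV

Convert to Joules: E = 23.2657470 eV × (1.602177 × 10⁻¹⁹ J/eV) = 3.7275845e-18 J

Using E = hf:
f = E/h = 3.7275845e-18 J / (6.62607 × 10⁻³⁴ J·s)
f = 5.62563e+15 Hz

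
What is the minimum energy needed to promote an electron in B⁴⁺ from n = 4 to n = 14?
19.5235 eV

The energy levels of a hydrogen-like atom are E_n = -13.6057 Z² eV / n².

Energy at n = 4: E_4 = -13.6057 × 5² / 4² = -21.2589063 eV
Energy at n = 14: E_14 = -13.6057 × 5² / 14² = -1.7354209 eV

The excitation energy is the difference:
ΔE = E_14 - E_4
ΔE = -1.7354209 - (-21.2589063)
ΔE = 19.5235 eV

Since this is positive, energy must be absorbed (photon absorption).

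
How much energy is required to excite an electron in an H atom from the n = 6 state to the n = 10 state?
0.2419 eV

The energy levels of a hydrogen-like atom are E_n = -13.6057 eV / n².

Energy at n = 6: E_6 = -13.6057 / 6² = -0.3779361 eV
Energy at n = 10: E_10 = -13.6057 / 10² = -0.1360570 eV

The excitation energy is the difference:
ΔE = E_10 - E_6
ΔE = -0.1360570 - (-0.3779361)
ΔE = 0.2419 eV

Since this is positive, energy must be absorbed (photon absorption).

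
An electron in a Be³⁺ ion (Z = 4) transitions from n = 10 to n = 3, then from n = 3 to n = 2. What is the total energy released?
52.246 eV

The energy levels of Be³⁺ are E_n = -13.6057 × 4² / n² eV.

First transition (10 → 3):
ΔE₁ = |E_3 - E_10|
ΔE₁ = |-24.187911111 - (-2.176912000)| = 22.010999 eV

Second transition (3 → 2):
ΔE₂ = |E_2 - E_3|
ΔE₂ = |-54.422800000 - (-24.187911111)| = 30.234889 eV

Total energy released:
E_total = ΔE₁ + ΔE₂ = 22.010999 + 30.234889 = 52.246 eV

Note: This equals the direct transition 10 → 2: 52.246 eV ✓
Energy is conserved regardless of the path taken.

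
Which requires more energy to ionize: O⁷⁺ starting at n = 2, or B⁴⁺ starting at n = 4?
O⁷⁺ at n = 2 (E = -217.69 eV)

Using E_n = -13.6057 Z² / n² eV:

O⁷⁺ (Z = 8) at n = 2:
E = -13.6057 × 8² / 2² = -13.6057 × 64 / 4 = -217.69120 eV

B⁴⁺ (Z = 5) at n = 4:
E = -13.6057 × 5² / 4² = -13.6057 × 25 / 16 = -21.25891 eV

Since -217.69120 eV < -21.25891 eV,
O⁷⁺ at n = 2 is more tightly bound (requires more energy to ionize).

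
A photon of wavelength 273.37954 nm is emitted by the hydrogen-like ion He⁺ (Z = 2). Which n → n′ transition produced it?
n = 6 → n = 3

First, find the photon energy from the wavelength (hc = 1239.84 eV·nm):
E = hc/λ = 1239.84 eV·nm / 273.37954 nm = 4.5352333 eV

The energy levels of He⁺ satisfy E_n = -13.6057 × 2² / n² eV, so an emission n_i → n_f releases
ΔE = 13.6057 × 2² × (1/n_f² − 1/n_i²) eV.

Setting ΔE equal to the photon energy:
1/n_f² − 1/n_i² = 4.5352333 / (13.6057 × 2²) = 0.083333333

Since 1/n_i² must be positive, we need 1/n_f² > 0.083333333, i.e. n_f ≤ 3. For each allowed n_f, solve n_i = (1/n_f² − 0.083333333)^(−1/2) and check whether it is a whole number:
  n_f = 1: 1/n_i² = 1.000000000 − 0.083333333 = 0.916666667 → n_i = 1.044  (not an integer) ✗
  n_f = 2: 1/n_i² = 0.250000000 − 0.083333333 = 0.166666667 → n_i = 2.449  (not an integer) ✗
  n_f = 3: 1/n_i² = 0.111111111 − 0.083333333 = 0.027777778 → n_i = 6.000  → integer, n_i = 6 ✓

Only n_f = 3 gives an integer upper level, n_i = 6.

The transition is from n = 6 to n = 3 (emission).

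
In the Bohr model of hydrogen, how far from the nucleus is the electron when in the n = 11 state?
6.4030 nm (or 64.0304 Å)

The Bohr radius formula is:
r_n = n² a₀ / Z

where a₀ = 0.0529177 nm is the Bohr radius.

For H (Z = 1) at n = 11:
r_11 = 11² × 0.0529177 nm / 1
r_11 = 121 × 0.0529177 nm / 1
r_11 = 6.40304 nm / 1
r_11 = 6.4030 nm

The electron orbits at approximately 6.4030 nm from the nucleus.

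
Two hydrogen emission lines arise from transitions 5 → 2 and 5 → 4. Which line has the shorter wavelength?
5 → 2

Calculate the energy for each transition:

Transition 5 → 2:
ΔE₁ = |E_2 - E_5| = |-13.6057/2² - (-13.6057/5²)|
ΔE₁ = |-3.401425000 - (-0.544228000)| = 2.857197 eV

Transition 5 → 4:
ΔE₂ = |E_4 - E_5| = |-13.6057/4² - (-13.6057/5²)|
ΔE₂ = |-0.850356250 - (-0.544228000)| = 0.306128 eV

Since 2.857197 eV > 0.306128 eV, the transition 5 → 2 emits the more energetic photon.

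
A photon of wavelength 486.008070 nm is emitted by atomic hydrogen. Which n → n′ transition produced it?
n = 4 → n = 2

First, find the photon energy from the wavelength (hc = 1239.84 eV·nm):
E = hc/λ = 1239.84 eV·nm / 486.008070 nm = 2.5510688 eV

The energy levels of hydrogen satisfy E_n = -13.6057 / n² eV, so an emission n_i → n_f releases
ΔE = 13.6057 × (1/n_f² − 1/n_i²) eV.

Setting ΔE equal to the photon energy:
1/n_f² − 1/n_i² = 2.5510688 / 13.6057 = 0.18750000

Since 1/n_i² must be positive, we need 1/n_f² > 0.18750000, i.e. n_f ≤ 2. For each allowed n_f, solve n_i = (1/n_f² − 0.18750000)^(−1/2) and check whether it is a whole number:
  n_f = 1: 1/n_i² = 1.00000000 − 0.18750000 = 0.81250000 → n_i = 1.109  (not an integer) ✗
  n_f = 2: 1/n_i² = 0.25000000 − 0.18750000 = 0.06250000 → n_i = 4.000  → integer, n_i = 4 ✓

Only n_f = 2 gives an integer upper level, n_i = 4.

The transition is from n = 4 to n = 2 (emission).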